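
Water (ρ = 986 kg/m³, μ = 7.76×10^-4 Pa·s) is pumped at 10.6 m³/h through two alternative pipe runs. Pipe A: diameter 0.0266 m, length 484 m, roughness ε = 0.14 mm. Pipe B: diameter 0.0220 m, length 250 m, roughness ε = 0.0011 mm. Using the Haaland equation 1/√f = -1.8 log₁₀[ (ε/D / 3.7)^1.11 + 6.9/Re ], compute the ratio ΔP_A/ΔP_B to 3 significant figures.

ΔP_A/ΔP_B ≈ 1.51

Pipe A: V = Q/A = 0.002944/0.0005557 = 5.298 m/s; Re = 1.791e+05; ε/D = 0.00526; Haaland → f = 0.03137; ΔP_A = f(L/D)(ρV²/2) = 7.9e+06 Pa.
Pipe B: V = Q/A = 0.002944/0.0003801 = 7.746 m/s; Re = 2.165e+05; ε/D = 5e-05; Haaland → f = 0.01561; ΔP_B = f(L/D)(ρV²/2) = 5.248e+06 Pa.
ΔP_A/ΔP_B = 7.9e+06/5.248e+06 = 1.51.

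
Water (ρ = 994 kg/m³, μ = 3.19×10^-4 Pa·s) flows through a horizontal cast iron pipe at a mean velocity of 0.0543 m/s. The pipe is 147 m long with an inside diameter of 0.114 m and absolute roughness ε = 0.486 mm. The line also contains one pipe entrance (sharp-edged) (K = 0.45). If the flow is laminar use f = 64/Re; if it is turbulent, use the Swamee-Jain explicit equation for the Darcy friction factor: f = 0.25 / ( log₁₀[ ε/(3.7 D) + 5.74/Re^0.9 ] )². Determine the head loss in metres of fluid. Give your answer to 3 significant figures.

h_f ≈ 0.00666 m

Reynolds number Re = ρVD/μ = 994 · 0.0543 · 0.114 / 0.000319 = 1.929e+04.
Re > 4000 → turbulent. Relative roughness ε/D = 0.000486/0.114 = 0.00426. Swamee-Jain: f = 0.25/(log₁₀[0.00426/3.7 + 5.74/1.929e+04^0.9])² = 0.25/(log₁₀[0.00115 + 0.000798])² = 0.25/(-2.71)² = 0.03404.
Total minor-loss coefficient ΣK = 1·0.45 = 0.45.
ΔP = [f·L/D + ΣK]·(ρV²/2) = [0.03404·147/0.114 + 0.45]·(994·0.0543²/2) = [43.9 + 0.45]·1.465 = 64.99 Pa.
Head loss h_f = ΔP/(ρg) = 64.99/(994·9.81) = 0.00666 m.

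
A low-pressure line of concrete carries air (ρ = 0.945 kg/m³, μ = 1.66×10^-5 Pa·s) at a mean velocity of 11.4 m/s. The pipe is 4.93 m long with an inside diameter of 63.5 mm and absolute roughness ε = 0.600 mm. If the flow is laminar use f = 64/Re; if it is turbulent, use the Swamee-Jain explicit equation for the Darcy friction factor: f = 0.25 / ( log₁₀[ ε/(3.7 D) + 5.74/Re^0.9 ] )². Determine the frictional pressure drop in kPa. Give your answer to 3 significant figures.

Reynolds number Re = ρVD/μ = 0.945 · 11.4 · 0.0635 / 1.66e-05 = 4.121e+04.
Re > 4000 → turbulent. Relative roughness ε/D = 0.0006/0.0635 = 0.00945. Swamee-Jain: f = 0.25/(log₁₀[0.00945/3.7 + 5.74/4.121e+04^0.9])² = 0.25/(log₁₀[0.00255 + 0.000403])² = 0.25/(-2.529)² = 0.03908.
Darcy-Weisbach: ΔP = f(L/D)(ρV²/2) = 0.03908·(4.93/0.0635)·(0.945·11.4²/2) = 0.03908·77.64·61.41 = 186.3 Pa.
ΔP = 186.3 Pa = 0.186 kPa.

ΔP ≈ 0.186 kPa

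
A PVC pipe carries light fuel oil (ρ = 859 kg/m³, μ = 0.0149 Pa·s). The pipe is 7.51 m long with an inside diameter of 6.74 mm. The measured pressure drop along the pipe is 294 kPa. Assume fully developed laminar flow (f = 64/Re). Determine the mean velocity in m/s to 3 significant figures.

V ≈ 3.73 m/s

For laminar flow, f = 64/Re with Re = ρVD/μ, so Darcy-Weisbach reduces to ΔP = 32μLV/D². Solving for V: V = ΔP·D²/(32μL) = 2.94e+05·(0.00674)²/(32·0.0149·7.51) = 3.73 m/s.
Check: Re = ρVD/μ = 859·3.73·0.00674/0.0149 = 1449 < 2300, so the laminar assumption holds.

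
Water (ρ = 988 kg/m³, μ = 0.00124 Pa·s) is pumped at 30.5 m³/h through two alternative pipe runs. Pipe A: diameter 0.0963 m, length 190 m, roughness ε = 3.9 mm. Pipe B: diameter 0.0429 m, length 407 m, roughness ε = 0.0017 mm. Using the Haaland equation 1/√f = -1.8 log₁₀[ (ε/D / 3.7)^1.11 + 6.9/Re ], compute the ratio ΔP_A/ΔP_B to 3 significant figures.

Pipe A: V = Q/A = 0.008472/0.007284 = 1.163 m/s; Re = 8.925e+04; ε/D = 0.0405; Haaland → f = 0.06546; ΔP_A = f(L/D)(ρV²/2) = 8.632e+04 Pa.
Pipe B: V = Q/A = 0.008472/0.001445 = 5.861 m/s; Re = 2.003e+05; ε/D = 3.96e-05; Haaland → f = 0.01575; ΔP_B = f(L/D)(ρV²/2) = 2.537e+06 Pa.
ΔP_A/ΔP_B = 8.632e+04/2.537e+06 = 0.0340.

ΔP_A/ΔP_B ≈ 0.0340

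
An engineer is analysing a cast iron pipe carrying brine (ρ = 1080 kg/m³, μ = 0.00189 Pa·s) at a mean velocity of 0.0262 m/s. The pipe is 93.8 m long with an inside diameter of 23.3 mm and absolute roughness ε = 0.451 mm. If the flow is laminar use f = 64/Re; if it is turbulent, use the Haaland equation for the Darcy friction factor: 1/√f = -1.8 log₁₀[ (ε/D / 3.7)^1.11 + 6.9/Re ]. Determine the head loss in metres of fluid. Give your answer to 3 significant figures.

Reynolds number Re = ρVD/μ = 1080 · 0.0262 · 0.0233 / 0.00189 = 348.8.
Re < 2300 → laminar flow, so f = 64/Re = 64/348.8 = 0.1835 (the turbulent correlation is not needed).
Darcy-Weisbach: ΔP = f(L/D)(ρV²/2) = 0.1835·(93.8/0.0233)·(1080·0.0262²/2) = 0.1835·4026·0.3707 = 273.8 Pa.
Head loss h_f = ΔP/(ρg) = 273.8/(1080·9.81) = 0.0258 m.

h_f ≈ 0.0258 m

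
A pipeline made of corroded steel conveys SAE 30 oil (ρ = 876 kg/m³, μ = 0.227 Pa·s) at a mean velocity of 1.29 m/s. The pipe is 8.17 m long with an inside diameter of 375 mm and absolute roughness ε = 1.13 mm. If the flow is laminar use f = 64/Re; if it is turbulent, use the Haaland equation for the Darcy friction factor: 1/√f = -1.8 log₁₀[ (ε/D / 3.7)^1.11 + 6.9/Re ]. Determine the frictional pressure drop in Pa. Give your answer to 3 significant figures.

Reynolds number Re = ρVD/μ = 876 · 1.29 · 0.375 / 0.227 = 1867.
Re < 2300 → laminar flow, so f = 64/Re = 64/1867 = 0.03428 (the turbulent correlation is not needed).
Darcy-Weisbach: ΔP = f(L/D)(ρV²/2) = 0.03428·(8.17/0.375)·(876·1.29²/2) = 0.03428·21.79·728.9 = 544.4 Pa.

ΔP ≈ 544 Pa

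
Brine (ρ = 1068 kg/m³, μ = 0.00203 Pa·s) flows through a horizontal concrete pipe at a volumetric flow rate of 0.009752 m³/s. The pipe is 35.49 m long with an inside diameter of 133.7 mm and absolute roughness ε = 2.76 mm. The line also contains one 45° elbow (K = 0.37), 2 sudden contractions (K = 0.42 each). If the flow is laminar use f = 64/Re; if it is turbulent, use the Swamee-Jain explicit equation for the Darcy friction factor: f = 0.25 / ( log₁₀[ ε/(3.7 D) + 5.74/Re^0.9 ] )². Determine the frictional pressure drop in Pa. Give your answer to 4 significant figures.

Cross-sectional area A = πD²/4 = π(0.1337)²/4 = 0.01404 m²; mean velocity V = Q/A = 0.009752/0.01404 = 0.6946 m/s.
Reynolds number Re = ρVD/μ = 1068 · 0.6946 · 0.1337 / 0.00203 = 4.886e+04.
Re > 4000 → turbulent. Relative roughness ε/D = 0.00276/0.1337 = 0.0206. Swamee-Jain: f = 0.25/(log₁₀[0.0206/3.7 + 5.74/4.886e+04^0.9])² = 0.25/(log₁₀[0.00558 + 0.000346])² = 0.25/(-2.227)² = 0.05039.
Total minor-loss coefficient ΣK = 1·0.37 + 2·0.42 = 1.21.
ΔP = [f·L/D + ΣK]·(ρV²/2) = [0.05039·35.49/0.1337 + 1.21]·(1068·0.6946²/2) = [13.38 + 1.21]·257.6 = 3758 Pa.

ΔP ≈ 3758 Pa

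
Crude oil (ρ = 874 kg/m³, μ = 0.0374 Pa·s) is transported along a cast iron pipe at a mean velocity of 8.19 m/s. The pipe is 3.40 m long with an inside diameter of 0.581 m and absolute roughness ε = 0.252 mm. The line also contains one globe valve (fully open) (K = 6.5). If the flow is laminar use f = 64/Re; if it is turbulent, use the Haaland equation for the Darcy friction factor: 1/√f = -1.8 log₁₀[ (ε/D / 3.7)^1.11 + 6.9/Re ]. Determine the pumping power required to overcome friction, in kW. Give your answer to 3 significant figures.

P ≈ 421 kW

Reynolds number Re = ρVD/μ = 874 · 8.19 · 0.581 / 0.0374 = 1.112e+05.
Re > 4000 → turbulent. Relative roughness ε/D = 0.000252/0.581 = 0.000434. Haaland: 1/√f = -1.8 log₁₀[(0.000434/3.7)^1.11 + 6.9/1.112e+05] = -1.8 log₁₀[4.33e-05 + 6.21e-05] = 7.159, so f = 0.01951.
Total minor-loss coefficient ΣK = 1·6.5 = 6.5.
ΔP = [f·L/D + ΣK]·(ρV²/2) = [0.01951·3.4/0.581 + 6.5]·(874·8.19²/2) = [0.1142 + 6.5]·2.931e+04 = 1.939e+05 Pa.
Q = V·A = 8.19·0.2651 = 2.171 m³/s.
Pumping power P = QΔP = 2.171·1.939e+05 = 421000 W = 421 kW.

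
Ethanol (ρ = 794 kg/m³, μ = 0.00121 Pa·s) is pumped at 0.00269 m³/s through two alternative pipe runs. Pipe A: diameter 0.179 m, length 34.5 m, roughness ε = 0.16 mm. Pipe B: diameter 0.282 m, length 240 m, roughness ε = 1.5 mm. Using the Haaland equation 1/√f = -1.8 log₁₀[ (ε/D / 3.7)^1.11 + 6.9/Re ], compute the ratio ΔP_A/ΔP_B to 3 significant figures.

ΔP_A/ΔP_B ≈ 1.08

Pipe A: V = Q/A = 0.00269/0.02516 = 0.1069 m/s; Re = 1.256e+04; ε/D = 0.000894; Haaland → f = 0.03034; ΔP_A = f(L/D)(ρV²/2) = 26.52 Pa.
Pipe B: V = Q/A = 0.00269/0.06246 = 0.04307 m/s; Re = 7970; ε/D = 0.00532; Haaland → f = 0.03922; ΔP_B = f(L/D)(ρV²/2) = 24.58 Pa.
ΔP_A/ΔP_B = 26.52/24.58 = 1.08.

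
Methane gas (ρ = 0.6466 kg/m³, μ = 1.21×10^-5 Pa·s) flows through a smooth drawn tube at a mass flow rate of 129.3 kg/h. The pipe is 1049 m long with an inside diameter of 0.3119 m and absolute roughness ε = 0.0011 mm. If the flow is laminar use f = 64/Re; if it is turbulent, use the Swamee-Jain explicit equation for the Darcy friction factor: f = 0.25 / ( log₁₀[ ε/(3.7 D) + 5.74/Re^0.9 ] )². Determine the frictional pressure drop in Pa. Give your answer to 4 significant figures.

ΔP ≈ 16.90 Pa

ṁ = 129.3 kg/h = 129.3/3600 = 0.03592 kg/s.
A = πD²/4 = π(0.3119)²/4 = 0.0764 m²; mean velocity V = ṁ/(ρA) = 0.03592/(0.6466 · 0.0764) = 0.727 m/s.
Reynolds number Re = ρVD/μ = 0.6466 · 0.727 · 0.3119 / 1.21e-05 = 1.212e+04.
Re > 4000 → turbulent. Relative roughness ε/D = 1.1e-06/0.3119 = 3.53e-06. Swamee-Jain: f = 0.25/(log₁₀[3.53e-06/3.7 + 5.74/1.212e+04^0.9])² = 0.25/(log₁₀[9.53e-07 + 0.00121])² = 0.25/(-2.916)² = 0.0294.
Darcy-Weisbach: ΔP = f(L/D)(ρV²/2) = 0.0294·(1049/0.3119)·(0.6466·0.727²/2) = 0.0294·3363·0.1709 = 16.9 Pa.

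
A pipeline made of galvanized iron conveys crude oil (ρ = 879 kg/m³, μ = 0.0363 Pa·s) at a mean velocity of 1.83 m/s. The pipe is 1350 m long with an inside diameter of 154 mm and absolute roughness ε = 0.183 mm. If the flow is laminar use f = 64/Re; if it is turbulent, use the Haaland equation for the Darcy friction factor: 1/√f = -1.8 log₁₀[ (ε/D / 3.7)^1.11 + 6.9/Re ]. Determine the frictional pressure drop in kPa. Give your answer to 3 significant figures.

Reynolds number Re = ρVD/μ = 879 · 1.83 · 0.154 / 0.0363 = 6824.
Re > 4000 → turbulent. Relative roughness ε/D = 0.000183/0.154 = 0.00119. Haaland: 1/√f = -1.8 log₁₀[(0.00119/3.7)^1.11 + 6.9/6824] = -1.8 log₁₀[0.000133 + 0.00101] = 5.295, so f = 0.03567.
Darcy-Weisbach: ΔP = f(L/D)(ρV²/2) = 0.03567·(1350/0.154)·(879·1.83²/2) = 0.03567·8766·1472 = 4.602e+05 Pa.
ΔP = 4.602e+05 Pa = 460 kPa.

ΔP ≈ 460 kPa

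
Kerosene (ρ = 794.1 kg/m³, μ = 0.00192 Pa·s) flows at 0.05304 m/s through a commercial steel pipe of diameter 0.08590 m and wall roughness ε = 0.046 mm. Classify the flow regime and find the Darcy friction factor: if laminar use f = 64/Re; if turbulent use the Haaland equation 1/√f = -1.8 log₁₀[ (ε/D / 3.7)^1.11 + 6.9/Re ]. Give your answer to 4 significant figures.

Re = ρVD/μ = 794.1·0.05304·0.0859/0.00192 = 1884.
Re < 2300 → laminar, so f = 64/Re = 0.03396 (roughness is irrelevant in laminar flow).

f ≈ 0.03396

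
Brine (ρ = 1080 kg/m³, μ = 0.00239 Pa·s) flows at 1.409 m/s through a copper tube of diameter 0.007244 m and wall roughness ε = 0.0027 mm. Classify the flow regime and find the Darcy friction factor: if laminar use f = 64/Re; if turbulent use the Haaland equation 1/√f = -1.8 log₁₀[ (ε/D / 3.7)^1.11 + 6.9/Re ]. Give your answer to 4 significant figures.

f ≈ 0.03896

Re = ρVD/μ = 1080·1.409·0.007244/0.00239 = 4612.
Re > 4000 → turbulent. ε/D = 2.7e-06/0.007244 = 0.000373; Haaland: 1/√f = -1.8 log₁₀[3.66e-05 + 0.0015] = 5.066, so f = 0.03896.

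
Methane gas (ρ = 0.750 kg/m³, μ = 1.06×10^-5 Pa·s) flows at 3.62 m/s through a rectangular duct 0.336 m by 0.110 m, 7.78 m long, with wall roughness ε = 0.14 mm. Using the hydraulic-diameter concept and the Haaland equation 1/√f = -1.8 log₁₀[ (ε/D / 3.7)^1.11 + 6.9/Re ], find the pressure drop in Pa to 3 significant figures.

Hydraulic diameter D_h = 4A/P = 4·(0.336·0.11)/(2·(0.336+0.11)) = 0.1478/0.892 = 0.1657 m.
Re = ρVD_h/μ = 0.75·3.62·0.1657/1.06e-05 = 4.245e+04.
ε/D_h = 0.00014/0.1657 = 0.000845; Haaland gives 1/√f = -1.8 log₁₀[9.08e-05+0.000163] = 6.473, so f = 0.02386.
ΔP = f(L/D_h)(ρV²/2) = 0.02386·7.78/0.1657·4.914 = 5.505 Pa.

ΔP ≈ 5.50 Pa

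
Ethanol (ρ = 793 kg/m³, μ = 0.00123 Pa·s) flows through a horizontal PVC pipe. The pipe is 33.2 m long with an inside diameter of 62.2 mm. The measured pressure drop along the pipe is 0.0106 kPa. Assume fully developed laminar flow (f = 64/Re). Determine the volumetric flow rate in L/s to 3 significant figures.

Q ≈ 0.0954 L/s

For laminar flow, f = 64/Re with Re = ρVD/μ, so Darcy-Weisbach reduces to ΔP = 32μLV/D². Solving for V: V = ΔP·D²/(32μL) = 10.6·(0.0622)²/(32·0.00123·33.2) = 0.03138 m/s.
Check: Re = ρVD/μ = 793·0.03138·0.0622/0.00123 = 1258 < 2300, so the laminar assumption holds.
Q = V·A = 0.03138·(π/4·0.0622²) = 9.536e-05 m³/s = 0.0954 L/s.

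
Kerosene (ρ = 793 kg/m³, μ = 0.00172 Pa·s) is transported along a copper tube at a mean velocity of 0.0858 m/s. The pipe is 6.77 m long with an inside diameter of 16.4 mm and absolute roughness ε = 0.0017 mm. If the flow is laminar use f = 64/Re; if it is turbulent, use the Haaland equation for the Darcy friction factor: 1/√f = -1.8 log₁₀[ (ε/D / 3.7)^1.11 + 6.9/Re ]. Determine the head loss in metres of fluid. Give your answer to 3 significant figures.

Reynolds number Re = ρVD/μ = 793 · 0.0858 · 0.0164 / 0.00172 = 648.7.
Re < 2300 → laminar flow, so f = 64/Re = 64/648.7 = 0.09865 (the turbulent correlation is not needed).
Darcy-Weisbach: ΔP = f(L/D)(ρV²/2) = 0.09865·(6.77/0.0164)·(793·0.0858²/2) = 0.09865·412.8·2.919 = 118.9 Pa.
Head loss h_f = ΔP/(ρg) = 118.9/(793·9.81) = 0.0153 m.

h_f ≈ 0.0153 m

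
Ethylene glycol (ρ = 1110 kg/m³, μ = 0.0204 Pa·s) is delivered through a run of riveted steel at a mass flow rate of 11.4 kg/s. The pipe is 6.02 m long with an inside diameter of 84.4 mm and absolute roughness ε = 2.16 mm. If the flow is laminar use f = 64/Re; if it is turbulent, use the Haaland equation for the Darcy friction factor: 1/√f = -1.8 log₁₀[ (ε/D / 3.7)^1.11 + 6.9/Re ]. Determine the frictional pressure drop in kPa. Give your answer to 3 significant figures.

A = πD²/4 = π(0.0844)²/4 = 0.005595 m²; mean velocity V = ṁ/(ρA) = 11.4/(1110 · 0.005595) = 1.836 m/s.
Reynolds number Re = ρVD/μ = 1110 · 1.836 · 0.0844 / 0.0204 = 8430.
Re > 4000 → turbulent. Relative roughness ε/D = 0.00216/0.0844 = 0.0256. Haaland: 1/√f = -1.8 log₁₀[(0.0256/3.7)^1.11 + 6.9/8430] = -1.8 log₁₀[0.004 + 0.000818] = 4.17, so f = 0.0575.
Darcy-Weisbach: ΔP = f(L/D)(ρV²/2) = 0.0575·(6.02/0.0844)·(1110·1.836²/2) = 0.0575·71.33·1870 = 7670 Pa.
ΔP = 7670 Pa = 7.67 kPa.

ΔP ≈ 7.67 kPa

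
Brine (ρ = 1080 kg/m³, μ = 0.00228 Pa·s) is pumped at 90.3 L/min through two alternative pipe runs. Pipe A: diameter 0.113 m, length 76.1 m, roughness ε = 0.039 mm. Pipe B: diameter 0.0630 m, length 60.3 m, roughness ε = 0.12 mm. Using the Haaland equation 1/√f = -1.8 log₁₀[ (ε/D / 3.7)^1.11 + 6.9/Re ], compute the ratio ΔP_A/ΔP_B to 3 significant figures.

Pipe A: V = Q/A = 0.001505/0.01003 = 0.1501 m/s; Re = 8033; ε/D = 0.000345; Haaland → f = 0.03319; ΔP_A = f(L/D)(ρV²/2) = 271.8 Pa.
Pipe B: V = Q/A = 0.001505/0.003117 = 0.4828 m/s; Re = 1.441e+04; ε/D = 0.0019; Haaland → f = 0.03104; ΔP_B = f(L/D)(ρV²/2) = 3740 Pa.
ΔP_A/ΔP_B = 271.8/3740 = 0.0727.

ΔP_A/ΔP_B ≈ 0.0727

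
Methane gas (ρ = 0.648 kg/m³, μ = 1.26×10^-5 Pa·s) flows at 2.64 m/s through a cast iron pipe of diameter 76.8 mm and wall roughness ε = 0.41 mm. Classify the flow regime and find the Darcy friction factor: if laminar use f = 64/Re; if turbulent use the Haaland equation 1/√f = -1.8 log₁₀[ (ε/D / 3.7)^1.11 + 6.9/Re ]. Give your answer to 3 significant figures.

f ≈ 0.0376

Re = ρVD/μ = 0.648·2.64·0.0768/1.26e-05 = 1.043e+04.
Re > 4000 → turbulent. ε/D = 0.00041/0.0768 = 0.00534; Haaland: 1/√f = -1.8 log₁₀[0.000703 + 0.000662] = 5.157, so f = 0.0376.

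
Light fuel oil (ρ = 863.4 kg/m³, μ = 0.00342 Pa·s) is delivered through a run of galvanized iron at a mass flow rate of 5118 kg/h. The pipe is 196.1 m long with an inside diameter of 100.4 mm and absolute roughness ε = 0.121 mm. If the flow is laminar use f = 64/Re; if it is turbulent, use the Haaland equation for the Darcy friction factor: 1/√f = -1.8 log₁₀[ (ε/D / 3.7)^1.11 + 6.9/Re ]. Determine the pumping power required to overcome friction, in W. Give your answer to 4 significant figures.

P ≈ 2.297 W

ṁ = 5118 kg/h = 5118/3600 = 1.422 kg/s.
A = πD²/4 = π(0.1004)²/4 = 0.007917 m²; mean velocity V = ṁ/(ρA) = 1.422/(863.4 · 0.007917) = 0.208 m/s.
Reynolds number Re = ρVD/μ = 863.4 · 0.208 · 0.1004 / 0.00342 = 5272.
Re > 4000 → turbulent. Relative roughness ε/D = 0.000121/0.1004 = 0.00121. Haaland: 1/√f = -1.8 log₁₀[(0.00121/3.7)^1.11 + 6.9/5272] = -1.8 log₁₀[0.000135 + 0.00131] = 5.113, so f = 0.03825.
Darcy-Weisbach: ΔP = f(L/D)(ρV²/2) = 0.03825·(196.1/0.1004)·(863.4·0.208²/2) = 0.03825·1953·18.67 = 1395 Pa.
Q = ṁ/ρ = 1.422/863.4 = 0.001647 m³/s.
Pumping power P = QΔP = 0.001647·1395 = 2.2973 W = 2.297 W.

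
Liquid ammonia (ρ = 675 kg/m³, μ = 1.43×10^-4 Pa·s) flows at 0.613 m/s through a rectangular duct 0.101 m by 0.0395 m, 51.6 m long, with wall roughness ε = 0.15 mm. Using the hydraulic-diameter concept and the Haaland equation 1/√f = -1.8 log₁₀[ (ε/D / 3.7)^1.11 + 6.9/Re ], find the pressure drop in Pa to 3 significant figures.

Hydraulic diameter D_h = 4A/P = 4·(0.101·0.0395)/(2·(0.101+0.0395)) = 0.01596/0.281 = 0.05679 m.
Re = ρVD_h/μ = 675·0.613·0.05679/0.000143 = 1.643e+05.
ε/D_h = 0.00015/0.05679 = 0.00264; Haaland gives 1/√f = -1.8 log₁₀[0.000322+4.2e-05] = 6.191, so f = 0.02609.
ΔP = f(L/D_h)(ρV²/2) = 0.02609·51.6/0.05679·126.8 = 3007 Pa.

ΔP ≈ 3010 Pa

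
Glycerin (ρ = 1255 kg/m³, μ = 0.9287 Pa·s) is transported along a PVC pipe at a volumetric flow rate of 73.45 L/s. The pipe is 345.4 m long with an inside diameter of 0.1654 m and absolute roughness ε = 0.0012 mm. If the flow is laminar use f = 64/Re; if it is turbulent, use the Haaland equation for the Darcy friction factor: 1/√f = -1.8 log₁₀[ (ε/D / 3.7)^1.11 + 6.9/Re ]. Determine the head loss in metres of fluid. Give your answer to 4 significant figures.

Q = 73.45 L/s = 73.45/1000 = 0.07345 m³/s.
Cross-sectional area A = πD²/4 = π(0.1654)²/4 = 0.02149 m²; mean velocity V = Q/A = 0.07345/0.02149 = 3.418 m/s.
Reynolds number Re = ρVD/μ = 1255 · 3.418 · 0.1654 / 0.929 = 764.1.
Re < 2300 → laminar flow, so f = 64/Re = 64/764.1 = 0.08376 (the turbulent correlation is not needed).
Darcy-Weisbach: ΔP = f(L/D)(ρV²/2) = 0.08376·(345.4/0.1654)·(1255·3.418²/2) = 0.08376·2088·7333 = 1.283e+06 Pa.
Head loss h_f = ΔP/(ρg) = 1.283e+06/(1255·9.81) = 104.2 m.

h_f ≈ 104.2 m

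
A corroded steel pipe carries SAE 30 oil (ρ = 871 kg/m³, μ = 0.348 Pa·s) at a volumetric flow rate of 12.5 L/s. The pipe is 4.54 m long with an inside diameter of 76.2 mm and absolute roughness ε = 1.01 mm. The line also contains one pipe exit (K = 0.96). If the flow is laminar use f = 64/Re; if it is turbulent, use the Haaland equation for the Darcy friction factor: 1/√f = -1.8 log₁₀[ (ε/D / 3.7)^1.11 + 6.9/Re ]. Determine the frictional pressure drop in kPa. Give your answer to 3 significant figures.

ΔP ≈ 27.0 kPa

Q = 12.5 L/s = 12.5/1000 = 0.0125 m³/s.
Cross-sectional area A = πD²/4 = π(0.0762)²/4 = 0.00456 m²; mean velocity V = Q/A = 0.0125/0.00456 = 2.741 m/s.
Reynolds number Re = ρVD/μ = 871 · 2.741 · 0.0762 / 0.348 = 522.8.
Re < 2300 → laminar flow, so f = 64/Re = 64/522.8 = 0.1224 (the turbulent correlation is not needed).
Total minor-loss coefficient ΣK = 1·0.96 = 0.96.
ΔP = [f·L/D + ΣK]·(ρV²/2) = [0.1224·4.54/0.0762 + 0.96]·(871·2.741²/2) = [7.294 + 0.96]·3272 = 2.701e+04 Pa.
ΔP = 2.701e+04 Pa = 27.0 kPa.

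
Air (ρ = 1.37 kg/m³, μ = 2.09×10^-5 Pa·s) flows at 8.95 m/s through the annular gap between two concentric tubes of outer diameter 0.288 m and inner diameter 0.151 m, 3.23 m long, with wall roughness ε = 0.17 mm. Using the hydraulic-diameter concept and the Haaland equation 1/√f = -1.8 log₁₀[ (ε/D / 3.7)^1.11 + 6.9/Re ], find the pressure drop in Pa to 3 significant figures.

ΔP ≈ 30.0 Pa

Hydraulic diameter D_h = 4A/P = D_o - D_i = 0.288 - 0.151 = 0.137 m.
Re = ρVD_h/μ = 1.37·8.95·0.137/2.09e-05 = 8.037e+04.
ε/D_h = 0.00017/0.137 = 0.00124; Haaland gives 1/√f = -1.8 log₁₀[0.000139+8.58e-05] = 6.566, so f = 0.02319.
ΔP = f(L/D_h)(ρV²/2) = 0.02319·3.23/0.137·54.87 = 30 Pa.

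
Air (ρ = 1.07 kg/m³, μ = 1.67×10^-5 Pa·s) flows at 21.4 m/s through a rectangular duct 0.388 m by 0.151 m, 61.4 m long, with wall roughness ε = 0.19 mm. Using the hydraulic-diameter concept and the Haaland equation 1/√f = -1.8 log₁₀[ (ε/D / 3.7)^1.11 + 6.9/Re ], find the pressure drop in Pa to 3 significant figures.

Hydraulic diameter D_h = 4A/P = 4·(0.388·0.151)/(2·(0.388+0.151)) = 0.2344/1.078 = 0.2174 m.
Re = ρVD_h/μ = 1.07·21.4·0.2174/1.67e-05 = 2.981e+05.
ε/D_h = 0.00019/0.2174 = 0.000874; Haaland gives 1/√f = -1.8 log₁₀[9.43e-05+2.31e-05] = 7.074, so f = 0.01998.
ΔP = f(L/D_h)(ρV²/2) = 0.01998·61.4/0.2174·245 = 1383 Pa.

ΔP ≈ 1380 Pa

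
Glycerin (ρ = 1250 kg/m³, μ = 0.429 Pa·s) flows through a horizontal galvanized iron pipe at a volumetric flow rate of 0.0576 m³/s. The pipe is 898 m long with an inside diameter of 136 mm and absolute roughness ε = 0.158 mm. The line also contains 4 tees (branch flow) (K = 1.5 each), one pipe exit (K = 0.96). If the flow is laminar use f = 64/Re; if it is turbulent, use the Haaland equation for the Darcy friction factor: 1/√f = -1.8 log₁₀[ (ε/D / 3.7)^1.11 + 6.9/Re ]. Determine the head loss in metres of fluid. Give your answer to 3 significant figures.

h_f ≈ 221 m

Cross-sectional area A = πD²/4 = π(0.136)²/4 = 0.01453 m²; mean velocity V = Q/A = 0.0576/0.01453 = 3.965 m/s.
Reynolds number Re = ρVD/μ = 1250 · 3.965 · 0.136 / 0.429 = 1571.
Re < 2300 → laminar flow, so f = 64/Re = 64/1571 = 0.04073 (the turbulent correlation is not needed).
Total minor-loss coefficient ΣK = 4·1.5 + 1·0.96 = 6.96.
ΔP = [f·L/D + ΣK]·(ρV²/2) = [0.04073·898/0.136 + 6.96]·(1250·3.965²/2) = [268.9 + 6.96]·9826 = 2.711e+06 Pa.
Head loss h_f = ΔP/(ρg) = 2.711e+06/(1250·9.81) = 221 m.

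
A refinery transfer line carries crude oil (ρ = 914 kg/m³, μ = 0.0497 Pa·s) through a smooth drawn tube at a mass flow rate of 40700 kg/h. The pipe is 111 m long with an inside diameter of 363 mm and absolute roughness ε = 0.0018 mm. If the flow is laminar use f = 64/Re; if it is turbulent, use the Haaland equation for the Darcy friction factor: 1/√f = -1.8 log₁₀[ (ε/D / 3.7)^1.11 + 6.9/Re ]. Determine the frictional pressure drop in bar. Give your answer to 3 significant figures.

ΔP ≈ 0.00160 bar

ṁ = 40700 kg/h = 40700/3600 = 11.31 kg/s.
A = πD²/4 = π(0.363)²/4 = 0.1035 m²; mean velocity V = ṁ/(ρA) = 11.31/(914 · 0.1035) = 0.1195 m/s.
Reynolds number Re = ρVD/μ = 914 · 0.1195 · 0.363 / 0.0497 = 797.9.
Re < 2300 → laminar flow, so f = 64/Re = 64/797.9 = 0.08021 (the turbulent correlation is not needed).
Darcy-Weisbach: ΔP = f(L/D)(ρV²/2) = 0.08021·(111/0.363)·(914·0.1195²/2) = 0.08021·305.8·6.528 = 160.1 Pa.
ΔP = 160.1 Pa = 0.00160 bar.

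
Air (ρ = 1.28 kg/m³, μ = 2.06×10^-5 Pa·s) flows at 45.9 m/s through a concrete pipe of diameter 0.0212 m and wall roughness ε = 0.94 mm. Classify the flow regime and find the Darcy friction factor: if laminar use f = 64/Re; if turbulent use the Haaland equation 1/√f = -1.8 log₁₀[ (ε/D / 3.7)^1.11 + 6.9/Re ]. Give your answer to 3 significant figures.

f ≈ 0.0683

Re = ρVD/μ = 1.28·45.9·0.0212/2.06e-05 = 6.046e+04.
Re > 4000 → turbulent. ε/D = 0.00094/0.0212 = 0.0443; Haaland: 1/√f = -1.8 log₁₀[0.00737 + 0.000114] = 3.827, so f = 0.06828.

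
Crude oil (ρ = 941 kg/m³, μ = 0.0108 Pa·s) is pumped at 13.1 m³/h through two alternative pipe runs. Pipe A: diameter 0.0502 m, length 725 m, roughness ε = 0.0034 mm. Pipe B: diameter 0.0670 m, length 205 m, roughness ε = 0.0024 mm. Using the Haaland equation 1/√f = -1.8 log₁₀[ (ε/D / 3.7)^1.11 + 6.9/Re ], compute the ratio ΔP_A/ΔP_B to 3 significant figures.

Pipe A: V = Q/A = 0.003639/0.001979 = 1.839 m/s; Re = 8042; ε/D = 6.77e-05; Haaland → f = 0.03288; ΔP_A = f(L/D)(ρV²/2) = 7.553e+05 Pa.
Pipe B: V = Q/A = 0.003639/0.003526 = 1.032 m/s; Re = 6025; ε/D = 3.58e-05; Haaland → f = 0.03571; ΔP_B = f(L/D)(ρV²/2) = 5.476e+04 Pa.
ΔP_A/ΔP_B = 7.553e+05/5.476e+04 = 13.8.

ΔP_A/ΔP_B ≈ 13.8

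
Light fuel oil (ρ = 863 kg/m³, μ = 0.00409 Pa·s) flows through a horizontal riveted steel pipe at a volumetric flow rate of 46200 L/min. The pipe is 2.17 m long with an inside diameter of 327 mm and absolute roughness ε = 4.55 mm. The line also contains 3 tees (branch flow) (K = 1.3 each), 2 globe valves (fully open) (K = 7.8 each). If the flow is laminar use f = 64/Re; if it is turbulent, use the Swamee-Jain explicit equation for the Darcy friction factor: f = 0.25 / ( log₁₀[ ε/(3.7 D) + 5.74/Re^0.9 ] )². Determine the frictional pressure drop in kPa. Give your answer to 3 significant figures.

Q = 46200 L/min = 46200/60000 = 0.77 m³/s.
Cross-sectional area A = πD²/4 = π(0.327)²/4 = 0.08398 m²; mean velocity V = Q/A = 0.77/0.08398 = 9.169 m/s.
Reynolds number Re = ρVD/μ = 863 · 9.169 · 0.327 / 0.00409 = 6.326e+05.
Re > 4000 → turbulent. Relative roughness ε/D = 0.00455/0.327 = 0.0139. Swamee-Jain: f = 0.25/(log₁₀[0.0139/3.7 + 5.74/6.326e+05^0.9])² = 0.25/(log₁₀[0.00376 + 3.45e-05])² = 0.25/(-2.421)² = 0.04266.
Total minor-loss coefficient ΣK = 3·1.3 + 2·7.8 = 19.5.
ΔP = [f·L/D + ΣK]·(ρV²/2) = [0.04266·2.17/0.327 + 19.5]·(863·9.169²/2) = [0.2831 + 19.5]·3.627e+04 = 7.176e+05 Pa.
ΔP = 7.176e+05 Pa = 718 kPa.

ΔP ≈ 718 kPa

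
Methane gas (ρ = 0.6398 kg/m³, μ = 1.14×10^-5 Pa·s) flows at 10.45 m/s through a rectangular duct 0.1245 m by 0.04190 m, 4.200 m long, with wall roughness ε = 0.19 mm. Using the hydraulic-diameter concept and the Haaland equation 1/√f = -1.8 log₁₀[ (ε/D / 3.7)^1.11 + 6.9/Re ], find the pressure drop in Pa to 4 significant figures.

Hydraulic diameter D_h = 4A/P = 4·(0.1245·0.0419)/(2·(0.1245+0.0419)) = 0.02087/0.3328 = 0.0627 m.
Re = ρVD_h/μ = 0.6398·10.45·0.0627/1.14e-05 = 3.677e+04.
ε/D_h = 0.00019/0.0627 = 0.00303; Haaland gives 1/√f = -1.8 log₁₀[0.000375+0.000188] = 5.85, so f = 0.02922.
ΔP = f(L/D_h)(ρV²/2) = 0.02922·4.2/0.0627·34.93 = 68.38 Pa.

ΔP ≈ 68.38 Pa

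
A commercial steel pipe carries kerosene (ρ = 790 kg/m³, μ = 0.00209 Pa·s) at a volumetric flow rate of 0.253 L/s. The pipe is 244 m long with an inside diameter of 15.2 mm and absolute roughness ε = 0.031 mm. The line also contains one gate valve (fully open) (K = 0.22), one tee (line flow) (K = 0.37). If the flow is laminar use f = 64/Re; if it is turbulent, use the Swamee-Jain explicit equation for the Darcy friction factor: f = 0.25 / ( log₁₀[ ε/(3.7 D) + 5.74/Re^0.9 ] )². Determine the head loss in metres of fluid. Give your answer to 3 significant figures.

h_f ≈ 57.3 m

Q = 0.253 L/s = 0.253/1000 = 0.000253 m³/s.
Cross-sectional area A = πD²/4 = π(0.0152)²/4 = 0.0001815 m²; mean velocity V = Q/A = 0.000253/0.0001815 = 1.394 m/s.
Reynolds number Re = ρVD/μ = 790 · 1.394 · 0.0152 / 0.00209 = 8011.
Re > 4000 → turbulent. Relative roughness ε/D = 3.1e-05/0.0152 = 0.00204. Swamee-Jain: f = 0.25/(log₁₀[0.00204/3.7 + 5.74/8011^0.9])² = 0.25/(log₁₀[0.000551 + 0.00176])² = 0.25/(-2.636)² = 0.03598.
Total minor-loss coefficient ΣK = 1·0.22 + 1·0.37 = 0.59.
ΔP = [f·L/D + ΣK]·(ρV²/2) = [0.03598·244/0.0152 + 0.59]·(790·1.394²/2) = [577.5 + 0.59]·767.9 = 4.439e+05 Pa.
Head loss h_f = ΔP/(ρg) = 4.439e+05/(790·9.81) = 57.3 m.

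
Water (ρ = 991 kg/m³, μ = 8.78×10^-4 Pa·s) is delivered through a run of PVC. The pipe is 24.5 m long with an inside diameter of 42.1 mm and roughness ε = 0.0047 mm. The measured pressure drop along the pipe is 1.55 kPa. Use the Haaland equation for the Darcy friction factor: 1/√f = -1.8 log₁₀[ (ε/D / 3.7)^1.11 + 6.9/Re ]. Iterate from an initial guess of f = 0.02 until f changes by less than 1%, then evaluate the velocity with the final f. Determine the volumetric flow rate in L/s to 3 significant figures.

Q ≈ 0.641 L/s

Rearranging Darcy-Weisbach: V = √(2·ΔP·D/(f·L·ρ)). With ε/D = 4.7e-06/0.0421 = 0.000112, iterate starting from f = 0.02:
  f = 0.02 → V = √(2·1550·0.0421/(0.02·24.5·991)) = 0.5184 m/s; Re = ρVD/μ = 2.463e+04; f → 0.02466
  f = 0.02466 → V = 0.4669 m/s; Re = 2.219e+04; f → 0.02528
  f = 0.02528 → V = 0.4611 m/s; Re = 2.191e+04; f → 0.02536
Converged (Δf/f < 1%). With the final f = 0.02536: V = √(2·1550·0.0421/(0.02536·24.5·991)) = 0.4604 m/s.
Q = V·A = 0.4604·(π/4·0.0421²) = 0.0006409 m³/s = 0.641 L/s.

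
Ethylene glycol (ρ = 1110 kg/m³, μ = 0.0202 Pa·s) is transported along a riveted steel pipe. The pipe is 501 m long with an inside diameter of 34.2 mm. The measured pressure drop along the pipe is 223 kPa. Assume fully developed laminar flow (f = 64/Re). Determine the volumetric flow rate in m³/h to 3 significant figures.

For laminar flow, f = 64/Re with Re = ρVD/μ, so Darcy-Weisbach reduces to ΔP = 32μLV/D². Solving for V: V = ΔP·D²/(32μL) = 2.23e+05·(0.0342)²/(32·0.0202·501) = 0.8054 m/s.
Check: Re = ρVD/μ = 1110·0.8054·0.0342/0.0202 = 1514 < 2300, so the laminar assumption holds.
Q = V·A = 0.8054·(π/4·0.0342²) = 0.0007399 m³/s = 2.66 m³/h.

Q ≈ 2.66 m³/h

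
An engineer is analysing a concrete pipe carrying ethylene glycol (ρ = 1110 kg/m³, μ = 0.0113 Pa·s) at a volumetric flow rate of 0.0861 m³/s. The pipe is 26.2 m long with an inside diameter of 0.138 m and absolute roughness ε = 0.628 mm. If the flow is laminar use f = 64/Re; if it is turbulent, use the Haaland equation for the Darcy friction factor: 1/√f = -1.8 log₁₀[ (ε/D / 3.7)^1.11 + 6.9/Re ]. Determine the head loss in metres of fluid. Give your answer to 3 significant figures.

h_f ≈ 9.85 m

Cross-sectional area A = πD²/4 = π(0.138)²/4 = 0.01496 m²; mean velocity V = Q/A = 0.0861/0.01496 = 5.756 m/s.
Reynolds number Re = ρVD/μ = 1110 · 5.756 · 0.138 / 0.0113 = 7.803e+04.
Re > 4000 → turbulent. Relative roughness ε/D = 0.000628/0.138 = 0.00455. Haaland: 1/√f = -1.8 log₁₀[(0.00455/3.7)^1.11 + 6.9/7.803e+04] = -1.8 log₁₀[0.000589 + 8.84e-05] = 5.705, so f = 0.03072.
Darcy-Weisbach: ΔP = f(L/D)(ρV²/2) = 0.03072·(26.2/0.138)·(1110·5.756²/2) = 0.03072·189.9·1.839e+04 = 1.073e+05 Pa.
Head loss h_f = ΔP/(ρg) = 1.073e+05/(1110·9.81) = 9.85 m.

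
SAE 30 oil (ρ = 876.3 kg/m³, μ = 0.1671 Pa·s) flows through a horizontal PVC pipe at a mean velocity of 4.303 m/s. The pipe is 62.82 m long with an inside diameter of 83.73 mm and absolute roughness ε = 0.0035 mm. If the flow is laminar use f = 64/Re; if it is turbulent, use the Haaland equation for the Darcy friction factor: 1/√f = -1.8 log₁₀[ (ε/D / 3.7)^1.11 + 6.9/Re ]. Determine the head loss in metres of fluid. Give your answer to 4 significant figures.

h_f ≈ 23.98 m

Reynolds number Re = ρVD/μ = 876.3 · 4.303 · 0.08373 / 0.167 = 1889.
Re < 2300 → laminar flow, so f = 64/Re = 64/1889 = 0.03387 (the turbulent correlation is not needed).
Darcy-Weisbach: ΔP = f(L/D)(ρV²/2) = 0.03387·(62.82/0.08373)·(876.3·4.303²/2) = 0.03387·750.3·8113 = 2.062e+05 Pa.
Head loss h_f = ΔP/(ρg) = 2.062e+05/(876.3·9.81) = 23.98 m.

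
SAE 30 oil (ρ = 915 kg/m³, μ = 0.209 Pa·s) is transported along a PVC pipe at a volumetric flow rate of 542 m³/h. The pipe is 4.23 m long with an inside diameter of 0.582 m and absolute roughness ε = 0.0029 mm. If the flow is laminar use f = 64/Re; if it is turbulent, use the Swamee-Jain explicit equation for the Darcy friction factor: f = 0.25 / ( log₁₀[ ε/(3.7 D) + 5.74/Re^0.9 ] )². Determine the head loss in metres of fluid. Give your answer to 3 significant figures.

h_f ≈ 0.00527 m

Q = 542 m³/h = 542/3600 = 0.1506 m³/s.
Cross-sectional area A = πD²/4 = π(0.582)²/4 = 0.266 m²; mean velocity V = Q/A = 0.1506/0.266 = 0.5659 m/s.
Reynolds number Re = ρVD/μ = 915 · 0.5659 · 0.582 / 0.209 = 1442.
Re < 2300 → laminar flow, so f = 64/Re = 64/1442 = 0.04438 (the turbulent correlation is not needed).
Darcy-Weisbach: ΔP = f(L/D)(ρV²/2) = 0.04438·(4.23/0.582)·(915·0.5659²/2) = 0.04438·7.268·146.5 = 47.27 Pa.
Head loss h_f = ΔP/(ρg) = 47.27/(915·9.81) = 0.00527 m.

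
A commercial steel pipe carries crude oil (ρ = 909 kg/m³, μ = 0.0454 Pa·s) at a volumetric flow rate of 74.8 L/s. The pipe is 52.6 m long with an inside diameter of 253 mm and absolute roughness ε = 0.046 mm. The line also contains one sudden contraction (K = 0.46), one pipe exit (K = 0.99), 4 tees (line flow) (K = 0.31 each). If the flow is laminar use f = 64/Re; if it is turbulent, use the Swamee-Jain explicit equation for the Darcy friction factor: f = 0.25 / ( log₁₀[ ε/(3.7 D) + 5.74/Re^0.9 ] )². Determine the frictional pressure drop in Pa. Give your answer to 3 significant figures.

ΔP ≈ 9780 Pa

Q = 74.8 L/s = 74.8/1000 = 0.0748 m³/s.
Cross-sectional area A = πD²/4 = π(0.253)²/4 = 0.05027 m²; mean velocity V = Q/A = 0.0748/0.05027 = 1.488 m/s.
Reynolds number Re = ρVD/μ = 909 · 1.488 · 0.253 / 0.0454 = 7537.
Re > 4000 → turbulent. Relative roughness ε/D = 4.6e-05/0.253 = 0.000182. Swamee-Jain: f = 0.25/(log₁₀[0.000182/3.7 + 5.74/7537^0.9])² = 0.25/(log₁₀[4.91e-05 + 0.00186])² = 0.25/(-2.719)² = 0.03381.
Total minor-loss coefficient ΣK = 1·0.46 + 1·0.99 + 4·0.31 = 2.69.
ΔP = [f·L/D + ΣK]·(ρV²/2) = [0.03381·52.6/0.253 + 2.69]·(909·1.488²/2) = [7.029 + 2.69]·1006 = 9779 Pa.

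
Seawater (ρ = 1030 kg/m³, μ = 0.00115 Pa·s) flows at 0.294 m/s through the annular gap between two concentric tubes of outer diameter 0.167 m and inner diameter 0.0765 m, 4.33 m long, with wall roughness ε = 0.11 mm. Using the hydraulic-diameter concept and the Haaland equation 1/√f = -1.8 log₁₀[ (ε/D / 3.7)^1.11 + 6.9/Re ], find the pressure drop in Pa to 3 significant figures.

ΔP ≈ 57.8 Pa

Hydraulic diameter D_h = 4A/P = D_o - D_i = 0.167 - 0.0765 = 0.0905 m.
Re = ρVD_h/μ = 1030·0.294·0.0905/0.00115 = 2.383e+04.
ε/D_h = 0.00011/0.0905 = 0.00122; Haaland gives 1/√f = -1.8 log₁₀[0.000136+0.00029] = 6.068, so f = 0.02716.
ΔP = f(L/D_h)(ρV²/2) = 0.02716·4.33/0.0905·44.51 = 57.84 Pa.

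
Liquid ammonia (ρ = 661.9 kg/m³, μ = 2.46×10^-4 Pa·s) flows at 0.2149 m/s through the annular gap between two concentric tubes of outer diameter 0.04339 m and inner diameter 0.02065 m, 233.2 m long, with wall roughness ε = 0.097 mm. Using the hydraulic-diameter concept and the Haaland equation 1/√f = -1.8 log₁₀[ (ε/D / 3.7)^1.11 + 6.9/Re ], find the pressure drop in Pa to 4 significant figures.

ΔP ≈ 5486 Pa

Hydraulic diameter D_h = 4A/P = D_o - D_i = 0.04339 - 0.02065 = 0.02274 m.
Re = ρVD_h/μ = 661.9·0.2149·0.02274/0.000246 = 1.315e+04.
ε/D_h = 9.7e-05/0.02274 = 0.00427; Haaland gives 1/√f = -1.8 log₁₀[0.000548+0.000525] = 5.345, so f = 0.035.
ΔP = f(L/D_h)(ρV²/2) = 0.035·233.2/0.02274·15.28 = 5486 Pa.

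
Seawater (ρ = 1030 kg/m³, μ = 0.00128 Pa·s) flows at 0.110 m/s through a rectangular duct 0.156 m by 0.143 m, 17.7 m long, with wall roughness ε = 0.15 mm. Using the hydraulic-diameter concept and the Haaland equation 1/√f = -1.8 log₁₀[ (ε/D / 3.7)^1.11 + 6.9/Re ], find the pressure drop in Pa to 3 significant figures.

ΔP ≈ 22.3 Pa

Hydraulic diameter D_h = 4A/P = 4·(0.156·0.143)/(2·(0.156+0.143)) = 0.08923/0.598 = 0.1492 m.
Re = ρVD_h/μ = 1030·0.11·0.1492/0.00128 = 1.321e+04.
ε/D_h = 0.00015/0.1492 = 0.00101; Haaland gives 1/√f = -1.8 log₁₀[0.00011+0.000522] = 5.758, so f = 0.03016.
ΔP = f(L/D_h)(ρV²/2) = 0.03016·17.7/0.1492·6.231 = 22.29 Pa.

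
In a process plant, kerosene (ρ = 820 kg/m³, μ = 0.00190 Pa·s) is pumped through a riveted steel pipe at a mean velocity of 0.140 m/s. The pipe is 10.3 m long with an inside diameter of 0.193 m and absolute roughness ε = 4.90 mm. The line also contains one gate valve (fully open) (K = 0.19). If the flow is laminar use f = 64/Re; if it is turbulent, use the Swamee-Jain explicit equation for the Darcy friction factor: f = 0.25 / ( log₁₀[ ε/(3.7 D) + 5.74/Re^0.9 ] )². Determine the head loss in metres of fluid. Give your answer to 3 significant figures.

Reynolds number Re = ρVD/μ = 820 · 0.14 · 0.193 / 0.0019 = 1.166e+04.
Re > 4000 → turbulent. Relative roughness ε/D = 0.0049/0.193 = 0.0254. Swamee-Jain: f = 0.25/(log₁₀[0.0254/3.7 + 5.74/1.166e+04^0.9])² = 0.25/(log₁₀[0.00686 + 0.00126])² = 0.25/(-2.091)² = 0.0572.
Total minor-loss coefficient ΣK = 1·0.19 = 0.19.
ΔP = [f·L/D + ΣK]·(ρV²/2) = [0.0572·10.3/0.193 + 0.19]·(820·0.14²/2) = [3.053 + 0.19]·8.036 = 26.06 Pa.
Head loss h_f = ΔP/(ρg) = 26.06/(820·9.81) = 0.00324 m.

h_f ≈ 0.00324 m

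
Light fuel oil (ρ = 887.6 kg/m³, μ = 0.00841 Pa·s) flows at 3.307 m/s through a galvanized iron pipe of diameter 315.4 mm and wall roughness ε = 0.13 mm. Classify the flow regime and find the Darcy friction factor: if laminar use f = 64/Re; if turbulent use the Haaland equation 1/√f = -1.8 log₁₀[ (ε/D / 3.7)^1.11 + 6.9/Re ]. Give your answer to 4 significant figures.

f ≈ 0.01944

Re = ρVD/μ = 887.6·3.307·0.3154/0.00841 = 1.101e+05.
Re > 4000 → turbulent. ε/D = 0.00013/0.3154 = 0.000412; Haaland: 1/√f = -1.8 log₁₀[4.09e-05 + 6.27e-05] = 7.172, so f = 0.01944.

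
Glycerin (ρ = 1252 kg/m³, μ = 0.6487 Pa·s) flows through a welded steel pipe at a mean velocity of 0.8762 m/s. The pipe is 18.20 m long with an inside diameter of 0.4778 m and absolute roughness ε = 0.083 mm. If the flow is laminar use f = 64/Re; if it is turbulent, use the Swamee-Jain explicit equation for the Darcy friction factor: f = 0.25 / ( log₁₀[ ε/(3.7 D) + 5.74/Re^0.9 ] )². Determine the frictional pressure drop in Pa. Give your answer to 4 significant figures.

ΔP ≈ 1450 Pa

Reynolds number Re = ρVD/μ = 1252 · 0.8762 · 0.4778 / 0.649 = 808.
Re < 2300 → laminar flow, so f = 64/Re = 64/808 = 0.07921 (the turbulent correlation is not needed).
Darcy-Weisbach: ΔP = f(L/D)(ρV²/2) = 0.07921·(18.2/0.4778)·(1252·0.8762²/2) = 0.07921·38.09·480.6 = 1450 Pa.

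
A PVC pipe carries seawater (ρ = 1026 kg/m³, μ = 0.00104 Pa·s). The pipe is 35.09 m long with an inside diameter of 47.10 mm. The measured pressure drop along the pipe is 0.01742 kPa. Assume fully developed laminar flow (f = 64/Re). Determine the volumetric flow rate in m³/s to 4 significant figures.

For laminar flow, f = 64/Re with Re = ρVD/μ, so Darcy-Weisbach reduces to ΔP = 32μLV/D². Solving for V: V = ΔP·D²/(32μL) = 17.42·(0.0471)²/(32·0.00104·35.09) = 0.03309 m/s.
Check: Re = ρVD/μ = 1026·0.03309·0.0471/0.00104 = 1538 < 2300, so the laminar assumption holds.
Q = V·A = 0.03309·(π/4·0.0471²) = 5.766e-05 m³/s = 5.766×10^-5 m³/s.

Q ≈ 5.766×10^-5 m³/s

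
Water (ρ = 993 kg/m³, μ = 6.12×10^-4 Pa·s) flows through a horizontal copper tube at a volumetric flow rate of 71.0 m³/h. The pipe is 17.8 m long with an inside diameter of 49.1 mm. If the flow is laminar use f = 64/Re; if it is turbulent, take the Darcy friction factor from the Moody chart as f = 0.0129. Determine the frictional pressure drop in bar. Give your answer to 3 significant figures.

ΔP ≈ 2.52 bar

Q = 71.0 m³/h = 71.0/3600 = 0.01972 m³/s.
Cross-sectional area A = πD²/4 = π(0.0491)²/4 = 0.001893 m²; mean velocity V = Q/A = 0.01972/0.001893 = 10.42 m/s.
Reynolds number Re = ρVD/μ = 993 · 10.42 · 0.0491 / 0.000612 = 8.298e+05.
Re > 4000 → turbulent; use the Moody-chart value f = 0.0129.
Darcy-Weisbach: ΔP = f(L/D)(ρV²/2) = 0.0129·(17.8/0.0491)·(993·10.42²/2) = 0.0129·362.5·5.387e+04 = 2.519e+05 Pa.
ΔP = 2.519e+05 Pa = 2.52 bar.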